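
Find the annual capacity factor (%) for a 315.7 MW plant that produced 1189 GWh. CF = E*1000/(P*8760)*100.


CF = 1189 * 1000 / (315.7 * 8760) * 100 = 42.9935 %


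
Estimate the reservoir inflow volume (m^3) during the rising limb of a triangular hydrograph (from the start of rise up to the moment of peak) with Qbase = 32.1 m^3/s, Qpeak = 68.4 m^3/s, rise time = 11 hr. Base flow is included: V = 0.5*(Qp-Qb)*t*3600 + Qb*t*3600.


V = 0.5*(68.4 - 32.1)*11*3600 + 32.1*11*3600 = 1.9899e+06 m^3


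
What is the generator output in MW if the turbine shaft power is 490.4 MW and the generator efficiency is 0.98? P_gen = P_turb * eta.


P_gen = 490.4 * 0.98 = 480.5920 MW


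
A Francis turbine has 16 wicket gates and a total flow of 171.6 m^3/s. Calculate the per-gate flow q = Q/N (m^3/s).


q = 171.6 / 16 = 10.7250 m^3/s


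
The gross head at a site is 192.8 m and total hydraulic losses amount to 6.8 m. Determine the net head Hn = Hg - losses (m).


Hn = 192.8 - 6.8 = 186.0000 m


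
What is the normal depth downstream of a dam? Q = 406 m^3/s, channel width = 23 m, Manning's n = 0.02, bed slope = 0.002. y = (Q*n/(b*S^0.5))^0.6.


y = (406 * 0.02 / (23 * 0.002^0.5))^0.6 = 3.4545 m


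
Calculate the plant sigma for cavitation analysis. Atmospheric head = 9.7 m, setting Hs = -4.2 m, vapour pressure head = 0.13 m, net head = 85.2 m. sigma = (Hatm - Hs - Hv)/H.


sigma = (9.7 - (-4.2) - 0.13) / 85.2 = 0.1616


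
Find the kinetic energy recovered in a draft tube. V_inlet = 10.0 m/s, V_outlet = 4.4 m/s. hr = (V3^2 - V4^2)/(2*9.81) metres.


hr = (10.0^2 - 4.4^2) / (2*9.81) = 4.1101 m


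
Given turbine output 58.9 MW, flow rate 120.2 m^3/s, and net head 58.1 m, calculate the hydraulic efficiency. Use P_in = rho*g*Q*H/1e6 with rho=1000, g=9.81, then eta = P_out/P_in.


P_in = 1000 * 9.81 * 120.2 * 58.1 / 1e6 = 68.5093 MW
eta = 58.9 / 68.5093 = 0.8597


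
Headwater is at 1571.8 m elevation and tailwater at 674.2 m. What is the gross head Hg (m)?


Hg = 1571.8 - 674.2 = 897.6000 m


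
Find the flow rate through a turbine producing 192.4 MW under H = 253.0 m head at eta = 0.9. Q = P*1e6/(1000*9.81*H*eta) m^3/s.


Q = 192.4 * 1e6 / (1000 * 9.81 * 253.0 * 0.9) = 86.1337 m^3/s


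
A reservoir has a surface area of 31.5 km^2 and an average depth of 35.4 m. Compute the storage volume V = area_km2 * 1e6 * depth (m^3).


V = 31.5 * 1e6 * 35.4 = 1.1151e+09 m^3


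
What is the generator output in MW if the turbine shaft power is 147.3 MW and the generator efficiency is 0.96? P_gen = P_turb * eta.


P_gen = 147.3 * 0.96 = 141.4080 MW


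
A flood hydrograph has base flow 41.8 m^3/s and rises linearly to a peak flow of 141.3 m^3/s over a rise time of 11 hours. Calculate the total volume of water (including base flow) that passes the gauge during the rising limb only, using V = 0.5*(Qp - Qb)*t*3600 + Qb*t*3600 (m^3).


V = 0.5*(141.3 - 41.8)*11*3600 + 41.8*11*3600 = 3.6254e+06 m^3


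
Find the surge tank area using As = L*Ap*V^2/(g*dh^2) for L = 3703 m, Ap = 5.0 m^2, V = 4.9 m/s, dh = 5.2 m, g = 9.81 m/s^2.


As = 3703 * 5.0 * 4.9^2 / (9.81 * 5.2^2) = 1675.8694 m^2


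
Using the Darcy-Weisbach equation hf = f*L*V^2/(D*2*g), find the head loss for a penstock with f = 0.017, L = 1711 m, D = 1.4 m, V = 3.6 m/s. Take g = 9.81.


hf = 0.017 * 1711 * 3.6^2 / (1.4 * 2 * 9.81) = 13.7239 m


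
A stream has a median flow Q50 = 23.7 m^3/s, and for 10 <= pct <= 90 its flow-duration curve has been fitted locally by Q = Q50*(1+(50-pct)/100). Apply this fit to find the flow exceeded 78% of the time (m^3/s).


Q = 23.7 * (1 + (50 - 78)/100) = 17.0640 m^3/s


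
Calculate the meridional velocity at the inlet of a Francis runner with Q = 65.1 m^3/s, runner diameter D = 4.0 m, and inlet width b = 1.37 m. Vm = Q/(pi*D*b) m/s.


Vm = 65.1 / (pi * 4.0 * 1.37) = 3.7814 m/s


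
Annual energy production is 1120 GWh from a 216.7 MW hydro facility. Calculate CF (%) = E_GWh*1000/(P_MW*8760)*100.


CF = 1120 * 1000 / (216.7 * 8760) * 100 = 59.0004 %


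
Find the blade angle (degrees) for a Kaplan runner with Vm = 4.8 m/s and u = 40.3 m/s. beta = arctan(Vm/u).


beta = arctan(4.8 / 40.3) = 6.7923 degrees


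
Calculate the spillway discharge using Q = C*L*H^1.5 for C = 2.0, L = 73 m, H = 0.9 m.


Q = 2.0 * 73 * 0.9^1.5 = 124.6570 m^3/s


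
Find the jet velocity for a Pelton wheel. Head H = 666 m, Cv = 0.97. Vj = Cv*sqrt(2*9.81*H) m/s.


Vj = 0.97 * sqrt(2*9.81*666) = 110.8813 m/s


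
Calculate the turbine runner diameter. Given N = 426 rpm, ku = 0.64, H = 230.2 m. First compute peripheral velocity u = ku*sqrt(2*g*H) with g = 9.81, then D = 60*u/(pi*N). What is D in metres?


u = 0.64 * sqrt(2*9.81*230.2) = 43.0113 m/s
D = 60 * 43.0113 / (pi * 426) = 1.9283 m


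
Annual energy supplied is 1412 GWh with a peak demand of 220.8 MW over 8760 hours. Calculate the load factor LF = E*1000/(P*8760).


LF = 1412 * 1000 / (220.8 * 8760) = 0.7300


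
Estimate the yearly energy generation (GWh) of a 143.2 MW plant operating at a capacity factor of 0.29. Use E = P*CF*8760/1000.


E = 143.2 * 0.29 * 8760 / 1000 = 363.7853 GWh


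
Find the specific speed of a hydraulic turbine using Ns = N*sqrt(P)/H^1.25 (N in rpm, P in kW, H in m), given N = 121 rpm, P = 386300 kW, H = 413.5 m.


Ns = 121 * 386300^0.5 / 413.5^1.25 = 40.3323


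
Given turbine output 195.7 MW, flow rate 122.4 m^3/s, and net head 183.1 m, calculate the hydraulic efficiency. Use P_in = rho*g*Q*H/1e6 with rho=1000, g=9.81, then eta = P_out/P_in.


P_in = 1000 * 9.81 * 122.4 * 183.1 / 1e6 = 219.8562 MW
eta = 195.7 / 219.8562 = 0.8901


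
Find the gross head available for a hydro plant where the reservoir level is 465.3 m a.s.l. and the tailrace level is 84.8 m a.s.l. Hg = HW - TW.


Hg = 465.3 - 84.8 = 380.5000 m


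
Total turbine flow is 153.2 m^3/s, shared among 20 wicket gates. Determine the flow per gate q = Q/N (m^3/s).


q = 153.2 / 20 = 7.6600 m^3/s


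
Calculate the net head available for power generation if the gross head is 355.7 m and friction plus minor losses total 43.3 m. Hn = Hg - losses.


Hn = 355.7 - 43.3 = 312.4000 m


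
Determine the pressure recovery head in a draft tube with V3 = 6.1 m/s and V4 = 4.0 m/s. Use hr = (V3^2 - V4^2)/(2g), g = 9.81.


hr = (6.1^2 - 4.0^2) / (2*9.81) = 1.0810 m


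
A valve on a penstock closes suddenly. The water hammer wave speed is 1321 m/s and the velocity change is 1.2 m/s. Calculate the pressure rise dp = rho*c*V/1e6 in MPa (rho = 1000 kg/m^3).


dp = 1000 * 1321 * 1.2 / 1e6 = 1.5852 MPa


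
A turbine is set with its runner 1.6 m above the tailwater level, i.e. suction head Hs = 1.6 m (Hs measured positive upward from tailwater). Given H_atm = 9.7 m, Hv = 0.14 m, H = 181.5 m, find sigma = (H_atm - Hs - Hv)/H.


sigma = (9.7 - 1.6 - 0.14) / 181.5 = 0.0439


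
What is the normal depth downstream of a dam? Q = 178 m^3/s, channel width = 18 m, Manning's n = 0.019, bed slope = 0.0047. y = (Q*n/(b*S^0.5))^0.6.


y = (178 * 0.019 / (18 * 0.0047^0.5))^0.6 = 1.8311 m


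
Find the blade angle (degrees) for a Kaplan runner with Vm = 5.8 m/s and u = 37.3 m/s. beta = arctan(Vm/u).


beta = arctan(5.8 / 37.3) = 8.8385 degrees


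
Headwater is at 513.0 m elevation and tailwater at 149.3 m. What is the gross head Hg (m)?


Hg = 513.0 - 149.3 = 363.7000 m


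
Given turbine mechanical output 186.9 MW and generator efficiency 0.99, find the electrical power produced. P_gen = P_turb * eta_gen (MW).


P_gen = 186.9 * 0.99 = 185.0310 MW


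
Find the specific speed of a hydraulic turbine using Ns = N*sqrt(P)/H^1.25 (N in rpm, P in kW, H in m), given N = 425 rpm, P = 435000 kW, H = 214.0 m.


Ns = 425 * 435000^0.5 / 214.0^1.25 = 342.4651


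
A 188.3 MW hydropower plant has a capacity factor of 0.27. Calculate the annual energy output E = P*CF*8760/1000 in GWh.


E = 188.3 * 0.27 * 8760 / 1000 = 445.3672 GWh


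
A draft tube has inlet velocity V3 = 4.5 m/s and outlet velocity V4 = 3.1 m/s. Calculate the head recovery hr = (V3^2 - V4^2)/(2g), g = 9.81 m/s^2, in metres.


hr = (4.5^2 - 3.1^2) / (2*9.81) = 0.5423 m


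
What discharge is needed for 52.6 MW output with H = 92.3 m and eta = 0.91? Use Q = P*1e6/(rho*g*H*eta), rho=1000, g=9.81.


Q = 52.6 * 1e6 / (1000 * 9.81 * 92.3 * 0.91) = 63.8372 m^3/s


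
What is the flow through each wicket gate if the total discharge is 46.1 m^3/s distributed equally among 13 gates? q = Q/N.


q = 46.1 / 13 = 3.5462 m^3/s


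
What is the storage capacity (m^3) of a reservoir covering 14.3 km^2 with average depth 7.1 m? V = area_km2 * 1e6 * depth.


V = 14.3 * 1e6 * 7.1 = 1.0153e+08 m^3


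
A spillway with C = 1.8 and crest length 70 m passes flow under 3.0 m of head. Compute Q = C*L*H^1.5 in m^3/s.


Q = 1.8 * 70 * 3.0^1.5 = 654.7152 m^3/s


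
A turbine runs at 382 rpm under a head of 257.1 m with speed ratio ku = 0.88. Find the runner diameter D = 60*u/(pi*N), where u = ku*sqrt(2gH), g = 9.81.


u = 0.88 * sqrt(2*9.81*257.1) = 62.5005 m/s
D = 60 * 62.5005 / (pi * 382) = 3.1248 m


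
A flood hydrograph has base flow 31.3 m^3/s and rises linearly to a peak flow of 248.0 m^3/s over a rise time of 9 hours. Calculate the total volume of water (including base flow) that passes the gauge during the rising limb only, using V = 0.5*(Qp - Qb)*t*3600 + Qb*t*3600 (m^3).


V = 0.5*(248.0 - 31.3)*9*3600 + 31.3*9*3600 = 4.5247e+06 m^3


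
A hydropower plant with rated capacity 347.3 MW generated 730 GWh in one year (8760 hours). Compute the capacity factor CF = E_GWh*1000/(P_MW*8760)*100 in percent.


CF = 730 * 1000 / (347.3 * 8760) * 100 = 23.9946 %


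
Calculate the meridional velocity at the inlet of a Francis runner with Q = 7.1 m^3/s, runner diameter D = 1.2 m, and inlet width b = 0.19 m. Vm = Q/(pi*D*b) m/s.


Vm = 7.1 / (pi * 1.2 * 0.19) = 9.9123 m/s


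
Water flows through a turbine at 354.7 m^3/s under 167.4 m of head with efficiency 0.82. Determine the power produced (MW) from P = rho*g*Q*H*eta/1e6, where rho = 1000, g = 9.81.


P = 1000 * 9.81 * 354.7 * 167.4 * 0.82 / 1e6 = 477.6387 MW


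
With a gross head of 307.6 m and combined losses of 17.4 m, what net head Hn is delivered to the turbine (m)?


Hn = 307.6 - 17.4 = 290.2000 m


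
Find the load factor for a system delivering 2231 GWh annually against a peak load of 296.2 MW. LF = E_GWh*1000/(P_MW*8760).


LF = 2231 * 1000 / (296.2 * 8760) = 0.8598


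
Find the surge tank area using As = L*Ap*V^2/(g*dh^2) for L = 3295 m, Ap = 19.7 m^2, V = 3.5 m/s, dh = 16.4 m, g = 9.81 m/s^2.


As = 3295 * 19.7 * 3.5^2 / (9.81 * 16.4^2) = 301.3707 m^2


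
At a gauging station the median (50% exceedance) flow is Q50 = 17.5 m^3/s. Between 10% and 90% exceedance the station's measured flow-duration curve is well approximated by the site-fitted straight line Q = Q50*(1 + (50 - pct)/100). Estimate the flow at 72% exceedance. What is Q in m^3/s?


Q = 17.5 * (1 + (50 - 72)/100) = 13.6500 m^3/s


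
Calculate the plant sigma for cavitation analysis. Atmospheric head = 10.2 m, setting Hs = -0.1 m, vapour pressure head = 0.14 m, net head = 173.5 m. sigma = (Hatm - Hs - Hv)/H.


sigma = (10.2 - (-0.1) - 0.14) / 173.5 = 0.0586


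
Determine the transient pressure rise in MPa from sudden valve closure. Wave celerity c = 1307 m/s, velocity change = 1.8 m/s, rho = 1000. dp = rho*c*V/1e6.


dp = 1000 * 1307 * 1.8 / 1e6 = 2.3526 MPa


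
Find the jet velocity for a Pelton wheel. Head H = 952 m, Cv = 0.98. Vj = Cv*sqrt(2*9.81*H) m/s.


Vj = 0.98 * sqrt(2*9.81*952) = 133.9350 m/s


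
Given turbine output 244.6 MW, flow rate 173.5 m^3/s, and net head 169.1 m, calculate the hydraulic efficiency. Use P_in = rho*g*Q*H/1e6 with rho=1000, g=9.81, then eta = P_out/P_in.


P_in = 1000 * 9.81 * 173.5 * 169.1 / 1e6 = 287.8141 MW
eta = 244.6 / 287.8141 = 0.8499


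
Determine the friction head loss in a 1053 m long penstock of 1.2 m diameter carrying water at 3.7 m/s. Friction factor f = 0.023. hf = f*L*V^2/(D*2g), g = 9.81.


hf = 0.023 * 1053 * 3.7^2 / (1.2 * 2 * 9.81) = 14.0825 m


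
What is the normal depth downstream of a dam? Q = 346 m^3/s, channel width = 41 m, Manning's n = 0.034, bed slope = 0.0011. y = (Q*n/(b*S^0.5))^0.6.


y = (346 * 0.034 / (41 * 0.0011^0.5))^0.6 = 3.6496 m


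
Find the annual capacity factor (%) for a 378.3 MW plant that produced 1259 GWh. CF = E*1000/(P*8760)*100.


CF = 1259 * 1000 / (378.3 * 8760) * 100 = 37.9914 %


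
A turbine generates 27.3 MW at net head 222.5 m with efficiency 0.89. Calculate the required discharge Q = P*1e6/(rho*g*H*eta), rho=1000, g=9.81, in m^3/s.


Q = 27.3 * 1e6 / (1000 * 9.81 * 222.5 * 0.89) = 14.0531 m^3/s


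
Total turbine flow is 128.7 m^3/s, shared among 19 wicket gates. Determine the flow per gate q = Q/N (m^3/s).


q = 128.7 / 19 = 6.7737 m^3/s


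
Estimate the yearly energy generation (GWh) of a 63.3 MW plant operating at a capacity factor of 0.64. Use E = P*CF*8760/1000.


E = 63.3 * 0.64 * 8760 / 1000 = 354.8851 GWh


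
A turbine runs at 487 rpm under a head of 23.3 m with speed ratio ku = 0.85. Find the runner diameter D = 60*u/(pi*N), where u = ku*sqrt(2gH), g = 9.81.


u = 0.85 * sqrt(2*9.81*23.3) = 18.1738 m/s
D = 60 * 18.1738 / (pi * 487) = 0.7127 m


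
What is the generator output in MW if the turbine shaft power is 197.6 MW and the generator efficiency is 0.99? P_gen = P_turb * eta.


P_gen = 197.6 * 0.99 = 195.6240 MW


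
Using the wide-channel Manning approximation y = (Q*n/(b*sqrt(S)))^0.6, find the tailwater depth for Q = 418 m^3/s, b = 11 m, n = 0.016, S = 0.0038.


y = (418 * 0.016 / (11 * 0.0038^0.5))^0.6 = 3.9483 m


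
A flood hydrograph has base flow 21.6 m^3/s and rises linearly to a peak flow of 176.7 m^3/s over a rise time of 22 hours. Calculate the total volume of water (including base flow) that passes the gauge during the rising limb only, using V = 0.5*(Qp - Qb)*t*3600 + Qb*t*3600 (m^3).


V = 0.5*(176.7 - 21.6)*22*3600 + 21.6*22*3600 = 7.8527e+06 m^3


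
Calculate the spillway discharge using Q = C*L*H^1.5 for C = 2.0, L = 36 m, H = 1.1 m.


Q = 2.0 * 36 * 1.1^1.5 = 83.0657 m^3/s


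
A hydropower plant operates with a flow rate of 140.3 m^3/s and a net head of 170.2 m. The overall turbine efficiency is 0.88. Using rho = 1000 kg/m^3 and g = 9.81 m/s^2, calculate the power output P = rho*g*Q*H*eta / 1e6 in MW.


P = 1000 * 9.81 * 140.3 * 170.2 * 0.88 / 1e6 = 206.1431 MW


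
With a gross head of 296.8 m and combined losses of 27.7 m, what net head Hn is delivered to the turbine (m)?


Hn = 296.8 - 27.7 = 269.1000 m


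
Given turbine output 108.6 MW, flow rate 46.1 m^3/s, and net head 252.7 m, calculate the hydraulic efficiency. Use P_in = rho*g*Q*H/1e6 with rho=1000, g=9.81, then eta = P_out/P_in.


P_in = 1000 * 9.81 * 46.1 * 252.7 / 1e6 = 114.2813 MW
eta = 108.6 / 114.2813 = 0.9503


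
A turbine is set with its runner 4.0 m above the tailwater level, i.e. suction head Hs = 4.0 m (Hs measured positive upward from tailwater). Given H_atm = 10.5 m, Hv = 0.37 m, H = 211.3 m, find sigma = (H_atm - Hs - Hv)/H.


sigma = (10.5 - 4.0 - 0.37) / 211.3 = 0.0290


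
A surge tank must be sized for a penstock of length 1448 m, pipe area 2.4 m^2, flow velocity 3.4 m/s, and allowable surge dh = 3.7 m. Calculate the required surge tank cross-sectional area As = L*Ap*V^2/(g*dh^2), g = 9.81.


As = 1448 * 2.4 * 3.4^2 / (9.81 * 3.7^2) = 299.1336 m^2


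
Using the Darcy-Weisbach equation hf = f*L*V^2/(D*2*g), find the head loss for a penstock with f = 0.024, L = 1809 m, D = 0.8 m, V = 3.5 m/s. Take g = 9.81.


hf = 0.024 * 1809 * 3.5^2 / (0.8 * 2 * 9.81) = 33.8842 m


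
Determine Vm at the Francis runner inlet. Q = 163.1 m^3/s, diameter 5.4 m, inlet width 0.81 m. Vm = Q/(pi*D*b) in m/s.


Vm = 163.1 / (pi * 5.4 * 0.81) = 11.8693 m/s


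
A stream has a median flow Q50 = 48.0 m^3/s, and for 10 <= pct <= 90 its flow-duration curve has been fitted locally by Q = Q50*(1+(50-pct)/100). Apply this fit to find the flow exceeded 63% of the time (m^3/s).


Q = 48.0 * (1 + (50 - 63)/100) = 41.7600 m^3/s


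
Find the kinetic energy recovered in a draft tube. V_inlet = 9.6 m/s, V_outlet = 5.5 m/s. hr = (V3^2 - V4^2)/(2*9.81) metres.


hr = (9.6^2 - 5.5^2) / (2*9.81) = 3.1555 m


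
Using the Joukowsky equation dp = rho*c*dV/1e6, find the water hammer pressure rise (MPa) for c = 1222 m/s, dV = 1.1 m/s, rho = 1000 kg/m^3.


dp = 1000 * 1222 * 1.1 / 1e6 = 1.3442 MPa


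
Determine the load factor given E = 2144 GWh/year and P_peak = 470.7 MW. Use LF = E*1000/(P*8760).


LF = 2144 * 1000 / (470.7 * 8760) = 0.5200


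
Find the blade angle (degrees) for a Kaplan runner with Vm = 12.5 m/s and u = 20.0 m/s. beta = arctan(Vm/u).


beta = arctan(12.5 / 20.0) = 32.0054 degrees


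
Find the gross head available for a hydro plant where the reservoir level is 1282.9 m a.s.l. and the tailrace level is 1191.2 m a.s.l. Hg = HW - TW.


Hg = 1282.9 - 1191.2 = 91.7000 m


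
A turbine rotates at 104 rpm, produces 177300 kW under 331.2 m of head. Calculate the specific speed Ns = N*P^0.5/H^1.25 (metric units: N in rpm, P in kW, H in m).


Ns = 104 * 177300^0.5 / 331.2^1.25 = 30.9938


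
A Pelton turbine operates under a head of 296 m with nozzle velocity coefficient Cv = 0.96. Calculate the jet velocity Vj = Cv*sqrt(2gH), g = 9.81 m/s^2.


Vj = 0.96 * sqrt(2*9.81*296) = 73.1588 m/s


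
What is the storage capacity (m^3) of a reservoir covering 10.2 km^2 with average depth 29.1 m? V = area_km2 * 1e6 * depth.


V = 10.2 * 1e6 * 29.1 = 2.9682e+08 m^3


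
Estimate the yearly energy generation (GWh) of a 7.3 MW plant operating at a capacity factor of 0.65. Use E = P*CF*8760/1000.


E = 7.3 * 0.65 * 8760 / 1000 = 41.5662 GWh


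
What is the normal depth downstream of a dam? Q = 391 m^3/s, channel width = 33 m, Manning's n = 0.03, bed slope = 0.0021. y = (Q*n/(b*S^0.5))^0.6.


y = (391 * 0.03 / (33 * 0.0021^0.5))^0.6 = 3.4183 m


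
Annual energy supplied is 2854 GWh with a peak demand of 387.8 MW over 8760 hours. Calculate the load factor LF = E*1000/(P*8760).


LF = 2854 * 1000 / (387.8 * 8760) = 0.8401


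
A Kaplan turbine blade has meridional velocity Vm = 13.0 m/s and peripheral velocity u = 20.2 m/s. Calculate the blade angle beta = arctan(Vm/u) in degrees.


beta = arctan(13.0 / 20.2) = 32.7639 degrees


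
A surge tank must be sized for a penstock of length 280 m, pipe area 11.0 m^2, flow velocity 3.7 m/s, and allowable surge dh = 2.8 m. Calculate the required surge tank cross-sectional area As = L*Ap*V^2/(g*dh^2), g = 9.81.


As = 280 * 11.0 * 3.7^2 / (9.81 * 2.8^2) = 548.2379 m^2


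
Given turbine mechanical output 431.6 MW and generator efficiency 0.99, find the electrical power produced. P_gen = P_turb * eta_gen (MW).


P_gen = 431.6 * 0.99 = 427.2840 MW


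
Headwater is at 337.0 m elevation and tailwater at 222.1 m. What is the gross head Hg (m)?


Hg = 337.0 - 222.1 = 114.9000 m


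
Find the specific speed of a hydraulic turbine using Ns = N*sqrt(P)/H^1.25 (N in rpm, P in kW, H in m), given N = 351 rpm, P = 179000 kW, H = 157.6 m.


Ns = 351 * 179000^0.5 / 157.6^1.25 = 265.9429


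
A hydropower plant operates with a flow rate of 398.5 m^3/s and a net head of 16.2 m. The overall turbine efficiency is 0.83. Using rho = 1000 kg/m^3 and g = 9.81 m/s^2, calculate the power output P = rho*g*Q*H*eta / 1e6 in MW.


P = 1000 * 9.81 * 398.5 * 16.2 * 0.83 / 1e6 = 52.5642 MW


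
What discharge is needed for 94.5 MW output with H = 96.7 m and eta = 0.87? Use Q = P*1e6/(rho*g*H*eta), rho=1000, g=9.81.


Q = 94.5 * 1e6 / (1000 * 9.81 * 96.7 * 0.87) = 114.5031 m^3/s


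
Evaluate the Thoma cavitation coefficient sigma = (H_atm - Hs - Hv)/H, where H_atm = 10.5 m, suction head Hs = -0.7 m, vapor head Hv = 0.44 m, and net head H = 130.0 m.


sigma = (10.5 - (-0.7) - 0.44) / 130.0 = 0.0828


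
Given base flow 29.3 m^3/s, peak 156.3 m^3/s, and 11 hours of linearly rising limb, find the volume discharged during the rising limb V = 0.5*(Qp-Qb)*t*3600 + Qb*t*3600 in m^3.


V = 0.5*(156.3 - 29.3)*11*3600 + 29.3*11*3600 = 3.6749e+06 m^3


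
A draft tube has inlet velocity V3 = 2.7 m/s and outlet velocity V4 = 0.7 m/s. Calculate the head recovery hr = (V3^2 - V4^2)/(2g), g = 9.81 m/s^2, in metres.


hr = (2.7^2 - 0.7^2) / (2*9.81) = 0.3466 m


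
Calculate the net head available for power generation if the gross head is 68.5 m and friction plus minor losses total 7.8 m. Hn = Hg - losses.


Hn = 68.5 - 7.8 = 60.7000 m


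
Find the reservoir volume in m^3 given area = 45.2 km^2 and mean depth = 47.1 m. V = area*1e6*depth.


V = 45.2 * 1e6 * 47.1 = 2.1289e+09 m^3


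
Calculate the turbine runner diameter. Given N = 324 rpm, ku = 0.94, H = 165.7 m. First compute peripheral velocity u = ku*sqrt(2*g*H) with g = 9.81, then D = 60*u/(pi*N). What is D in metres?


u = 0.94 * sqrt(2*9.81*165.7) = 53.5968 m/s
D = 60 * 53.5968 / (pi * 324) = 3.1593 m


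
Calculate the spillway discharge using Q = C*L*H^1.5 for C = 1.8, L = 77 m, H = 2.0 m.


Q = 1.8 * 77 * 2.0^1.5 = 392.0200 m^3/s


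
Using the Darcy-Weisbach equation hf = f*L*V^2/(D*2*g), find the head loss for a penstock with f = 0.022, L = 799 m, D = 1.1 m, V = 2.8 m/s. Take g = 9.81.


hf = 0.022 * 799 * 2.8^2 / (1.1 * 2 * 9.81) = 6.3855 m


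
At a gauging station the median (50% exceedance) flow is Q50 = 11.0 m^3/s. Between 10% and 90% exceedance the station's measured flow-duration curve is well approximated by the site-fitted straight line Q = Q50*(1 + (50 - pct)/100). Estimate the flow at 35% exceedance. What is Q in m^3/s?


Q = 11.0 * (1 + (50 - 35)/100) = 12.6500 m^3/s


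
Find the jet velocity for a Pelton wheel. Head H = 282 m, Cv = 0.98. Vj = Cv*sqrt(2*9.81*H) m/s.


Vj = 0.98 * sqrt(2*9.81*282) = 72.8954 m/s


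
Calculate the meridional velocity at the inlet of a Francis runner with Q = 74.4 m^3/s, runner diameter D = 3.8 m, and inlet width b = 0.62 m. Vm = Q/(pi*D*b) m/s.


Vm = 74.4 / (pi * 3.8 * 0.62) = 10.0519 m/s


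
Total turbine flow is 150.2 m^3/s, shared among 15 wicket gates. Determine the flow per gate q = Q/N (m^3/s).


q = 150.2 / 15 = 10.0133 m^3/s


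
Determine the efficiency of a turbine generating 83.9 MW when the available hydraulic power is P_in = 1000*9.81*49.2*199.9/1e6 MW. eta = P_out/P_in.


P_in = 1000 * 9.81 * 49.2 * 199.9 / 1e6 = 96.4821 MW
eta = 83.9 / 96.4821 = 0.8696


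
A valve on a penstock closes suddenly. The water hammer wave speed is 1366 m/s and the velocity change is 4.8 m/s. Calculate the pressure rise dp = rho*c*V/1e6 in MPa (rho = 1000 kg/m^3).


dp = 1000 * 1366 * 4.8 / 1e6 = 6.5568 MPa


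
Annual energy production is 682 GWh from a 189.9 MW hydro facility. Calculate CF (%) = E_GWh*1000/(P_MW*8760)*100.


CF = 682 * 1000 / (189.9 * 8760) * 100 = 40.9973 %


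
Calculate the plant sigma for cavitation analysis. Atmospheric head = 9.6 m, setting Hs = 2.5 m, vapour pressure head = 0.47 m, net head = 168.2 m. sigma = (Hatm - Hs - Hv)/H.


sigma = (9.6 - 2.5 - 0.47) / 168.2 = 0.0394


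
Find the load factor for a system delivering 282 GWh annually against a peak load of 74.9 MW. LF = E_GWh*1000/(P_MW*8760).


LF = 282 * 1000 / (74.9 * 8760) = 0.4298


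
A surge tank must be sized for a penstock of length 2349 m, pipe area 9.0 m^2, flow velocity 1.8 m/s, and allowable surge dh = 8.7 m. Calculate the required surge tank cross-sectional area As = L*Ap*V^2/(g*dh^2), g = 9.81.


As = 2349 * 9.0 * 1.8^2 / (9.81 * 8.7^2) = 92.2493 m^2


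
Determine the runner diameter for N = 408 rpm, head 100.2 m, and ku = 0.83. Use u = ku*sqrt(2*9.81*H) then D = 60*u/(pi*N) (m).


u = 0.83 * sqrt(2*9.81*100.2) = 36.8012 m/s
D = 60 * 36.8012 / (pi * 408) = 1.7227 m


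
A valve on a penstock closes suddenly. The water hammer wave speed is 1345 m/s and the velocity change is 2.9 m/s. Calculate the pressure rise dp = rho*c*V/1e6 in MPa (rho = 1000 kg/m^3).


dp = 1000 * 1345 * 2.9 / 1e6 = 3.9005 MPa


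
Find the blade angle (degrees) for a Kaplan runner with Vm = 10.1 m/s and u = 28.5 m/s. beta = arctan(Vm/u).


beta = arctan(10.1 / 28.5) = 19.5136 degrees


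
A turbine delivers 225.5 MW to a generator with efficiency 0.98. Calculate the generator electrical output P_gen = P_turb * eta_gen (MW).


P_gen = 225.5 * 0.98 = 220.9900 MW


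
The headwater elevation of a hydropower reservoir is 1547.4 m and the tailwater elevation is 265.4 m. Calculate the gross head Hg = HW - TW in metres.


Hg = 1547.4 - 265.4 = 1282.0000 m


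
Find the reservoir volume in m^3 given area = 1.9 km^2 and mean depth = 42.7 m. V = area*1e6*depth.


V = 1.9 * 1e6 * 42.7 = 8.1130e+07 m^3


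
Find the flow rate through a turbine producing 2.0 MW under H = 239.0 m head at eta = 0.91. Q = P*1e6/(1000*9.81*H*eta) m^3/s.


Q = 2.0 * 1e6 / (1000 * 9.81 * 239.0 * 0.91) = 0.9374 m^3/s


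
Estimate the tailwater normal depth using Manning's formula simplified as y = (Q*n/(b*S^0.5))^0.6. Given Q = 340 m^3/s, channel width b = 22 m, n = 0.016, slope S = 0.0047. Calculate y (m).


y = (340 * 0.016 / (22 * 0.0047^0.5))^0.6 = 2.1591 m


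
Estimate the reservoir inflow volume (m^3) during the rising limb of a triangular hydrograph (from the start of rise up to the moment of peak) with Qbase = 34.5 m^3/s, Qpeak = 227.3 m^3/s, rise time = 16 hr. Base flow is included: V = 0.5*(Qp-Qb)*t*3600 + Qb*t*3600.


V = 0.5*(227.3 - 34.5)*16*3600 + 34.5*16*3600 = 7.5398e+06 m^3


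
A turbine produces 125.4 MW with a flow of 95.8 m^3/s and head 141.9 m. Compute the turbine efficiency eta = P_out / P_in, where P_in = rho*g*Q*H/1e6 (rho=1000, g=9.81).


P_in = 1000 * 9.81 * 95.8 * 141.9 / 1e6 = 133.3573 MW
eta = 125.4 / 133.3573 = 0.9403


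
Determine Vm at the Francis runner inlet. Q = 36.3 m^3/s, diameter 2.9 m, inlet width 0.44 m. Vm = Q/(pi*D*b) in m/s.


Vm = 36.3 / (pi * 2.9 * 0.44) = 9.0554 m/s


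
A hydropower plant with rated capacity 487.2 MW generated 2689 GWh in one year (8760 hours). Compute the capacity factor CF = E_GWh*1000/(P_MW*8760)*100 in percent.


CF = 2689 * 1000 / (487.2 * 8760) * 100 = 63.0056 %


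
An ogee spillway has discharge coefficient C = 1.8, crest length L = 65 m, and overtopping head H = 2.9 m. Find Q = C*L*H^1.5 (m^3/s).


Q = 1.8 * 65 * 2.9^1.5 = 577.8071 m^3/s


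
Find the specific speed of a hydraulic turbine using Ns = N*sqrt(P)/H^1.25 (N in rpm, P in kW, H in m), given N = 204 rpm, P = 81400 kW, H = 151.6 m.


Ns = 204 * 81400^0.5 / 151.6^1.25 = 109.4129


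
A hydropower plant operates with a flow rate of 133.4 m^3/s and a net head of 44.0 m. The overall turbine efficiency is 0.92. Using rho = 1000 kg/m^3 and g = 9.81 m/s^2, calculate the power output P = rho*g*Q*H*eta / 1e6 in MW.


P = 1000 * 9.81 * 133.4 * 44.0 * 0.92 / 1e6 = 52.9743 MW


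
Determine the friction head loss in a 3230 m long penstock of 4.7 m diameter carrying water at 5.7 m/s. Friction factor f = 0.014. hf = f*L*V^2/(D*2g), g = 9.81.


hf = 0.014 * 3230 * 5.7^2 / (4.7 * 2 * 9.81) = 15.9325 m


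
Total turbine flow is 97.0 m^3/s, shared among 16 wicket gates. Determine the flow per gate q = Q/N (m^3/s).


q = 97.0 / 16 = 6.0625 m^3/s


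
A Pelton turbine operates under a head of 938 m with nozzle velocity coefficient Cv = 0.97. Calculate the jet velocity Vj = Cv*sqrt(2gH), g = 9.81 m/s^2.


Vj = 0.97 * sqrt(2*9.81*938) = 131.5899 m/s


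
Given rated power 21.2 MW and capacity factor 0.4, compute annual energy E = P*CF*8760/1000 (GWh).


E = 21.2 * 0.4 * 8760 / 1000 = 74.2848 GWh


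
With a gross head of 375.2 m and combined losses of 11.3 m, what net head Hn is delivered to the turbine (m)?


Hn = 375.2 - 11.3 = 363.9000 m


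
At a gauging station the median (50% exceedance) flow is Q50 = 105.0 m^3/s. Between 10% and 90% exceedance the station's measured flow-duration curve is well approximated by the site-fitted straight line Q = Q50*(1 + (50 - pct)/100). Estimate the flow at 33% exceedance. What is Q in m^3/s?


Q = 105.0 * (1 + (50 - 33)/100) = 122.8500 m^3/s


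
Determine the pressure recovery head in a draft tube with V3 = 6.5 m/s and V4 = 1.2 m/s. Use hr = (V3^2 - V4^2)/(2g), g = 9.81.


hr = (6.5^2 - 1.2^2) / (2*9.81) = 2.0800 m


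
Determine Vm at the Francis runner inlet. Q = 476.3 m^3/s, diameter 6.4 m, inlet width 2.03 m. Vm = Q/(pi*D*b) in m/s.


Vm = 476.3 / (pi * 6.4 * 2.03) = 11.6696 m/s


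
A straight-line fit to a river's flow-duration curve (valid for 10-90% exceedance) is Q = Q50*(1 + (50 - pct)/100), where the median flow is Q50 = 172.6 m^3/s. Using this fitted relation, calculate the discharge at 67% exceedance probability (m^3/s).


Q = 172.6 * (1 + (50 - 67)/100) = 143.2580 m^3/s


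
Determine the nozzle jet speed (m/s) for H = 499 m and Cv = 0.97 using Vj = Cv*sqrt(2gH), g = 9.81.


Vj = 0.97 * sqrt(2*9.81*499) = 95.9780 m/s


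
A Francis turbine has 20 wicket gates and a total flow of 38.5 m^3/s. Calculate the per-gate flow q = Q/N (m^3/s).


q = 38.5 / 20 = 1.9250 m^3/s


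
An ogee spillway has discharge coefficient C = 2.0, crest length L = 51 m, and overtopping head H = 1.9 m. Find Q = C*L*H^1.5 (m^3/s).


Q = 2.0 * 51 * 1.9^1.5 = 267.1349 m^3/s


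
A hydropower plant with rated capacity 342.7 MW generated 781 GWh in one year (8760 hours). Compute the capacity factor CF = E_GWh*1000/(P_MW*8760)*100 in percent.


CF = 781 * 1000 / (342.7 * 8760) * 100 = 26.0155 %


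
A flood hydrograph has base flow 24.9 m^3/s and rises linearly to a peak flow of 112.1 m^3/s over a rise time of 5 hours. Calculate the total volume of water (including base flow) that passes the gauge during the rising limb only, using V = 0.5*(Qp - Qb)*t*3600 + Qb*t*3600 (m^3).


V = 0.5*(112.1 - 24.9)*5*3600 + 24.9*5*3600 = 1.2330e+06 m^3


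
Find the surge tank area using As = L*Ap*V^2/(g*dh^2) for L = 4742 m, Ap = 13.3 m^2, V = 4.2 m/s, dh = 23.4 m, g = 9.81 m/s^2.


As = 4742 * 13.3 * 4.2^2 / (9.81 * 23.4^2) = 207.1148 m^2


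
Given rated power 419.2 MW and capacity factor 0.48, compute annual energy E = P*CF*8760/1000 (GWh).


E = 419.2 * 0.48 * 8760 / 1000 = 1762.6522 GWh


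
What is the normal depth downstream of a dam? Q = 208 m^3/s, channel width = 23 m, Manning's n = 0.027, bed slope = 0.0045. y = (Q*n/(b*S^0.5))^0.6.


y = (208 * 0.027 / (23 * 0.0045^0.5))^0.6 = 2.1710 m


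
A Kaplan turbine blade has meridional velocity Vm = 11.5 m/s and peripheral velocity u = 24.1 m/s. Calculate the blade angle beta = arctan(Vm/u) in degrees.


beta = arctan(11.5 / 24.1) = 25.5095 degrees


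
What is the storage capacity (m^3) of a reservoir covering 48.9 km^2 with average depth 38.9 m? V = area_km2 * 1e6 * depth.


V = 48.9 * 1e6 * 38.9 = 1.9022e+09 m^3


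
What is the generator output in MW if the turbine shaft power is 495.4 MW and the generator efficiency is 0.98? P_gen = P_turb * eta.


P_gen = 495.4 * 0.98 = 485.4920 MW


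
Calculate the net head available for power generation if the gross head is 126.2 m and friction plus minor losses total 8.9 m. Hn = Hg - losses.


Hn = 126.2 - 8.9 = 117.3000 m


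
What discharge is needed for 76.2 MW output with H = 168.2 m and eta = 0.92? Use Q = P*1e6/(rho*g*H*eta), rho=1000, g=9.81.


Q = 76.2 * 1e6 / (1000 * 9.81 * 168.2 * 0.92) = 50.1964 m^3/s


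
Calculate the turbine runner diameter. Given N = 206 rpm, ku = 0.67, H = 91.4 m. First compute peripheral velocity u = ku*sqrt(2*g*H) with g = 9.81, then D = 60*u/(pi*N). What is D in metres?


u = 0.67 * sqrt(2*9.81*91.4) = 28.3725 m/s
D = 60 * 28.3725 / (pi * 206) = 2.6305 m


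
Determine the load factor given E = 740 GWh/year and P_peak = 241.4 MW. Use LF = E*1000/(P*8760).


LF = 740 * 1000 / (241.4 * 8760) = 0.3499


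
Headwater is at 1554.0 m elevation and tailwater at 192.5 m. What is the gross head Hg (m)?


Hg = 1554.0 - 192.5 = 1361.5000 m


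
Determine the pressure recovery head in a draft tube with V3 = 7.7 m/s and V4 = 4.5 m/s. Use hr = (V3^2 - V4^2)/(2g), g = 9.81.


hr = (7.7^2 - 4.5^2) / (2*9.81) = 1.9898 m


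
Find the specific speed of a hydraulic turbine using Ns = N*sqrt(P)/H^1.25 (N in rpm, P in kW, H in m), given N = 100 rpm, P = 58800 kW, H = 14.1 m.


Ns = 100 * 58800^0.5 / 14.1^1.25 = 887.4927


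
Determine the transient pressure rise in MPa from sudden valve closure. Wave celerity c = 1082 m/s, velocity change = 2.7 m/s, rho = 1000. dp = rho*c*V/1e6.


dp = 1000 * 1082 * 2.7 / 1e6 = 2.9214 MPa


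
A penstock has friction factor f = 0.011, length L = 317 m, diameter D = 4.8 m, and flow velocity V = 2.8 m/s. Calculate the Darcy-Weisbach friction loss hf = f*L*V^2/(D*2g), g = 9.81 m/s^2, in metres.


hf = 0.011 * 317 * 2.8^2 / (4.8 * 2 * 9.81) = 0.2903 m


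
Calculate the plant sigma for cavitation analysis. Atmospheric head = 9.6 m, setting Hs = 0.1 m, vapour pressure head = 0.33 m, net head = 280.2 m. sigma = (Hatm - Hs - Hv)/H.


sigma = (9.6 - 0.1 - 0.33) / 280.2 = 0.0327


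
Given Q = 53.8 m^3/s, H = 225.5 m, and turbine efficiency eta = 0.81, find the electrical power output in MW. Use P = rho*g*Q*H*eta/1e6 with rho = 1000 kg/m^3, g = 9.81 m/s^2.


P = 1000 * 9.81 * 53.8 * 225.5 * 0.81 / 1e6 = 96.4013 MW


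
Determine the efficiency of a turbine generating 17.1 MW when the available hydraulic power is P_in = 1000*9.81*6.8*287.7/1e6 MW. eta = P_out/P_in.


P_in = 1000 * 9.81 * 6.8 * 287.7 / 1e6 = 19.1919 MW
eta = 17.1 / 19.1919 = 0.8910


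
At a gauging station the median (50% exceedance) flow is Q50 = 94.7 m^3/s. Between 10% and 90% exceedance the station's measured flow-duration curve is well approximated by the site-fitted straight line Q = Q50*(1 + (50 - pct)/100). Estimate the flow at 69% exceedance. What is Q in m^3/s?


Q = 94.7 * (1 + (50 - 69)/100) = 76.7070 m^3/s


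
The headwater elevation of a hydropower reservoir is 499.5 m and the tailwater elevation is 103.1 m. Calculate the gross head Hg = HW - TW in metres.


Hg = 499.5 - 103.1 = 396.4000 m


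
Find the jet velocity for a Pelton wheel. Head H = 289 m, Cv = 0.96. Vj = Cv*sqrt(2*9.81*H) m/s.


Vj = 0.96 * sqrt(2*9.81*289) = 72.2886 m/s


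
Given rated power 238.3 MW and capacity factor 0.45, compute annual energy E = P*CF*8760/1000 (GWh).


E = 238.3 * 0.45 * 8760 / 1000 = 939.3786 GWh


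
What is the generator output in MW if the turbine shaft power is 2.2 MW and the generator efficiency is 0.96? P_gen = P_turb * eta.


P_gen = 2.2 * 0.96 = 2.1120 MW


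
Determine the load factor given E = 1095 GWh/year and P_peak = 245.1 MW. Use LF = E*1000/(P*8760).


LF = 1095 * 1000 / (245.1 * 8760) = 0.5100


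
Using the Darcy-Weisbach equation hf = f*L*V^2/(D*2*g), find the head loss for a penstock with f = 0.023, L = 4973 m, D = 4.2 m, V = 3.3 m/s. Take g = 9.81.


hf = 0.023 * 4973 * 3.3^2 / (4.2 * 2 * 9.81) = 15.1156 m


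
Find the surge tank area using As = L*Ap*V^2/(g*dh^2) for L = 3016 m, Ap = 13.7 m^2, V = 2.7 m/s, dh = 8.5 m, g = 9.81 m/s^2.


As = 3016 * 13.7 * 2.7^2 / (9.81 * 8.5^2) = 424.9840 m^2


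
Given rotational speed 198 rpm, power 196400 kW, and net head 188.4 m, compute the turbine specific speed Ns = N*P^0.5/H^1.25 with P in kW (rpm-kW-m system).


Ns = 198 * 196400^0.5 / 188.4^1.25 = 125.7143


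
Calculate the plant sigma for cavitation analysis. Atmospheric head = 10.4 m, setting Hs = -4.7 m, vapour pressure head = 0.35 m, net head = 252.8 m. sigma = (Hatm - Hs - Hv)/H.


sigma = (10.4 - (-4.7) - 0.35) / 252.8 = 0.0583


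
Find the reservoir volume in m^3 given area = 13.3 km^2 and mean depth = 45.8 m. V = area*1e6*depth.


V = 13.3 * 1e6 * 45.8 = 6.0914e+08 m^3


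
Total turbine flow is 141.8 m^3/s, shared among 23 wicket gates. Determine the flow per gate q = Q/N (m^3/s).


q = 141.8 / 23 = 6.1652 m^3/s


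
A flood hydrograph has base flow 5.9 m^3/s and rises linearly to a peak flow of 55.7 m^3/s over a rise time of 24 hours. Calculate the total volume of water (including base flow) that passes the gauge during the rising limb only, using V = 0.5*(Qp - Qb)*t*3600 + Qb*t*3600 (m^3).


V = 0.5*(55.7 - 5.9)*24*3600 + 5.9*24*3600 = 2.6611e+06 m^3


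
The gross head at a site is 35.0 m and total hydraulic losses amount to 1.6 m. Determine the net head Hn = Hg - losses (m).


Hn = 35.0 - 1.6 = 33.4000 m


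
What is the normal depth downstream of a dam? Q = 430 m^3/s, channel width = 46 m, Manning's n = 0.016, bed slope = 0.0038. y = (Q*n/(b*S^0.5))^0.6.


y = (430 * 0.016 / (46 * 0.0038^0.5))^0.6 = 1.7020 m


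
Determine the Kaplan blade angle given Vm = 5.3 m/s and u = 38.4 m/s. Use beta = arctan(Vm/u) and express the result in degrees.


beta = arctan(5.3 / 38.4) = 7.8584 degrees


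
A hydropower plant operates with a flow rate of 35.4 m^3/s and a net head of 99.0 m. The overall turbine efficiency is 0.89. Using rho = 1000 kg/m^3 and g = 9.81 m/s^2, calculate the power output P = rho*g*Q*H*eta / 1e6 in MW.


P = 1000 * 9.81 * 35.4 * 99.0 * 0.89 / 1e6 = 30.5983 MW


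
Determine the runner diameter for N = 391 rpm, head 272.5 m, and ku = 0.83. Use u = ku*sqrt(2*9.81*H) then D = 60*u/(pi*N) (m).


u = 0.83 * sqrt(2*9.81*272.5) = 60.6891 m/s
D = 60 * 60.6891 / (pi * 391) = 2.9644 m


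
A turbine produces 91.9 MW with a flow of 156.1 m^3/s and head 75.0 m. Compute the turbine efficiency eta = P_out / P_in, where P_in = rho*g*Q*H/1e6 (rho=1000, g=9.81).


P_in = 1000 * 9.81 * 156.1 * 75.0 / 1e6 = 114.8506 MW
eta = 91.9 / 114.8506 = 0.8002


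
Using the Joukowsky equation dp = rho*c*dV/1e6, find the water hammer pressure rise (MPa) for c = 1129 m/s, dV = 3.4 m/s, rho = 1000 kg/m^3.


dp = 1000 * 1129 * 3.4 / 1e6 = 3.8386 MPa


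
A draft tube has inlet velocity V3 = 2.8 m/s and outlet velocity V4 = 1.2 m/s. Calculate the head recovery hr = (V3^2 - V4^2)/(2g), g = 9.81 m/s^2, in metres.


hr = (2.8^2 - 1.2^2) / (2*9.81) = 0.3262 m


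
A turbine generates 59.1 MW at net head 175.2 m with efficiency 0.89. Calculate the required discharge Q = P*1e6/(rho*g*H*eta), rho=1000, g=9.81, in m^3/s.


Q = 59.1 * 1e6 / (1000 * 9.81 * 175.2 * 0.89) = 38.6362 m^3/s


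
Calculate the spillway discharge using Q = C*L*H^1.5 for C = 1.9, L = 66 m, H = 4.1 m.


Q = 1.9 * 66 * 4.1^1.5 = 1041.0542 m^3/s


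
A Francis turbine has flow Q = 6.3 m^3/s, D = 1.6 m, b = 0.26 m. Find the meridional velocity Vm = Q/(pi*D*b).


Vm = 6.3 / (pi * 1.6 * 0.26) = 4.8206 m/s


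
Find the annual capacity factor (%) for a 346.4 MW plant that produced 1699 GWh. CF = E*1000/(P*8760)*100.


CF = 1699 * 1000 / (346.4 * 8760) * 100 = 55.9901 %


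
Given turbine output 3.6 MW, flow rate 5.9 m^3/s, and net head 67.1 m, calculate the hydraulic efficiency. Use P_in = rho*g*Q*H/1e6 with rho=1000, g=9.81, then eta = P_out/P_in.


P_in = 1000 * 9.81 * 5.9 * 67.1 / 1e6 = 3.8837 MW
eta = 3.6 / 3.8837 = 0.9270


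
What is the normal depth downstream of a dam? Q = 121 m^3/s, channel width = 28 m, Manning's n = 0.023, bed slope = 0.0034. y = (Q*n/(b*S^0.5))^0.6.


y = (121 * 0.023 / (28 * 0.0034^0.5))^0.6 = 1.3771 m


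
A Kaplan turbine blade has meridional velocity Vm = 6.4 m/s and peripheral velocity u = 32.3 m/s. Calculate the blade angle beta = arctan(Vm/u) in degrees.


beta = arctan(6.4 / 32.3) = 11.2076 degrees
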